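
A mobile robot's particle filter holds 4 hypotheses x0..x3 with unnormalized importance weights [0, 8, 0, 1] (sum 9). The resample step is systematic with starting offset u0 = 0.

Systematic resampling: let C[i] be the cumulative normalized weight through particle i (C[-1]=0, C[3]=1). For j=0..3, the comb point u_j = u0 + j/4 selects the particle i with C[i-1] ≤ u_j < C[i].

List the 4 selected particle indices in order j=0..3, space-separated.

C = [0, 8/9, 8/9, 1]
j=0: u_0=0 ∈ [0, 8/9) → index 1
j=1: u_1=1/4 ∈ [0, 8/9) → index 1
j=2: u_2=1/2 ∈ [0, 8/9) → index 1
j=3: u_3=3/4 ∈ [0, 8/9) → index 1

1 1 1 1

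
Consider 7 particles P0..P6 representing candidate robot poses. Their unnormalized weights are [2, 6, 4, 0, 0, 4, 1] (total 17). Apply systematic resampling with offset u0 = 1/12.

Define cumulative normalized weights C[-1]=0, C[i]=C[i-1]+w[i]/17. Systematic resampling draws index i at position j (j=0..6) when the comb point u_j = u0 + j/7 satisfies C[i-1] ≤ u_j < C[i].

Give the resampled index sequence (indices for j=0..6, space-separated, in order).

0 1 1 2 2 5 5

C = [2/17, 8/17, 12/17, 12/17, 12/17, 16/17, 1]
j=0: u_0=1/12 ∈ [0, 2/17) → index 0
j=1: u_1=19/84 ∈ [2/17, 8/17) → index 1
j=2: u_2=31/84 ∈ [2/17, 8/17) → index 1
j=3: u_3=43/84 ∈ [8/17, 12/17) → index 2
j=4: u_4=55/84 ∈ [8/17, 12/17) → index 2
j=5: u_5=67/84 ∈ [12/17, 16/17) → index 5
j=6: u_6=79/84 ∈ [12/17, 16/17) → index 5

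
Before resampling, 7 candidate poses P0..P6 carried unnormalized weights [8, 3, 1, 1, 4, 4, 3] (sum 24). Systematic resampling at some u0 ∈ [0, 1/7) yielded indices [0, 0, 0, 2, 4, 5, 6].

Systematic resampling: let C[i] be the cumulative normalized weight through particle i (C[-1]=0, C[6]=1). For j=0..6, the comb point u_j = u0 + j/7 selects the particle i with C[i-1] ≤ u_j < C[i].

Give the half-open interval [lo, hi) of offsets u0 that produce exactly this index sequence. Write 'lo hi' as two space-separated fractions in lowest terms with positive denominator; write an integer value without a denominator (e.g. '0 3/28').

5/168 1/21

C = [1/3, 11/24, 1/2, 13/24, 17/24, 7/8, 1]
j=0 picked index 0: u0 ∈ [0, 1/3)
j=1 picked index 0: u0 ∈ [-1/7, 4/21)
j=2 picked index 0: u0 ∈ [-2/7, 1/21)
j=3 picked index 2: u0 ∈ [5/168, 1/14)
j=4 picked index 4: u0 ∈ [-5/168, 23/168)
j=5 picked index 5: u0 ∈ [-1/168, 9/56)
j=6 picked index 6: u0 ∈ [1/56, 1/7)
intersection: [5/168, 1/21)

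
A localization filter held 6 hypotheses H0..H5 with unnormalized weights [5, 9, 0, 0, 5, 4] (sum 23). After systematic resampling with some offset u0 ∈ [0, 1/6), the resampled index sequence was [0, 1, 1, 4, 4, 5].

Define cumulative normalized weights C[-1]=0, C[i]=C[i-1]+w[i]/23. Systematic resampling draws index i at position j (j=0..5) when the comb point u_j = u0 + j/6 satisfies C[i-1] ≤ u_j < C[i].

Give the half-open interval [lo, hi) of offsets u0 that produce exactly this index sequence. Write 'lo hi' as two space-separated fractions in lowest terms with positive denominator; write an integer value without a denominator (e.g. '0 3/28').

5/46 11/69

C = [5/23, 14/23, 14/23, 14/23, 19/23, 1]
j=0 picked index 0: u0 ∈ [0, 5/23)
j=1 picked index 1: u0 ∈ [7/138, 61/138)
j=2 picked index 1: u0 ∈ [-8/69, 19/69)
j=3 picked index 4: u0 ∈ [5/46, 15/46)
j=4 picked index 4: u0 ∈ [-4/69, 11/69)
j=5 picked index 5: u0 ∈ [-1/138, 1/6)
intersection: [5/46, 11/69)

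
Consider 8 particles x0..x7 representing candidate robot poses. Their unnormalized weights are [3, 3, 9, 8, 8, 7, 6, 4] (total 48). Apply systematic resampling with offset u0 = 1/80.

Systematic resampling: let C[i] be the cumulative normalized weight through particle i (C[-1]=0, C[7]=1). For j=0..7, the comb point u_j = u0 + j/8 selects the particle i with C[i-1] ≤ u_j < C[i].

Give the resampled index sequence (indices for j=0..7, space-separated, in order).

0 2 2 3 4 4 5 6

C = [1/16, 1/8, 5/16, 23/48, 31/48, 19/24, 11/12, 1]
j=0: u_0=1/80 ∈ [0, 1/16) → index 0
j=1: u_1=11/80 ∈ [1/8, 5/16) → index 2
j=2: u_2=21/80 ∈ [1/8, 5/16) → index 2
j=3: u_3=31/80 ∈ [5/16, 23/48) → index 3
j=4: u_4=41/80 ∈ [23/48, 31/48) → index 4
j=5: u_5=51/80 ∈ [23/48, 31/48) → index 4
j=6: u_6=61/80 ∈ [31/48, 19/24) → index 5
j=7: u_7=71/80 ∈ [19/24, 11/12) → index 6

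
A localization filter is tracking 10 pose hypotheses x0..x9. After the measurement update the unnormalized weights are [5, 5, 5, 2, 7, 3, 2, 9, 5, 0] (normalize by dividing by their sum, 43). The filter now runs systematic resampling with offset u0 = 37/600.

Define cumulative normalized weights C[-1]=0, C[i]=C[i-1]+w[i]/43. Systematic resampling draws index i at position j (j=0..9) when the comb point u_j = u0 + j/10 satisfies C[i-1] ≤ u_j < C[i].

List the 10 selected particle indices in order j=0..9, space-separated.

C = [5/43, 10/43, 15/43, 17/43, 24/43, 27/43, 29/43, 38/43, 1, 1]
j=0: u_0=37/600 ∈ [0, 5/43) → index 0
j=1: u_1=97/600 ∈ [5/43, 10/43) → index 1
j=2: u_2=157/600 ∈ [10/43, 15/43) → index 2
j=3: u_3=217/600 ∈ [15/43, 17/43) → index 3
j=4: u_4=277/600 ∈ [17/43, 24/43) → index 4
j=5: u_5=337/600 ∈ [24/43, 27/43) → index 5
j=6: u_6=397/600 ∈ [27/43, 29/43) → index 6
j=7: u_7=457/600 ∈ [29/43, 38/43) → index 7
j=8: u_8=517/600 ∈ [29/43, 38/43) → index 7
j=9: u_9=577/600 ∈ [38/43, 1) → index 8

0 1 2 3 4 5 6 7 7 8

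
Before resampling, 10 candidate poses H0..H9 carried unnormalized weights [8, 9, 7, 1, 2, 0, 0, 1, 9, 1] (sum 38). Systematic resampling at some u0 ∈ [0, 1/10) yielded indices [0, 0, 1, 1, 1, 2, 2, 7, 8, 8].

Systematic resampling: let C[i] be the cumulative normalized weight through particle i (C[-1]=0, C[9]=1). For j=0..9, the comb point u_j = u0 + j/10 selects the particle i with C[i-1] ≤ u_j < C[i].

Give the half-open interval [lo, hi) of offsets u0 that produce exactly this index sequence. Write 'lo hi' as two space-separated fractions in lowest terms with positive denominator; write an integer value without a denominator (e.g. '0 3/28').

1/95 3/95

C = [4/19, 17/38, 12/19, 25/38, 27/38, 27/38, 27/38, 14/19, 37/38, 1]
j=0 picked index 0: u0 ∈ [0, 4/19)
j=1 picked index 0: u0 ∈ [-1/10, 21/190)
j=2 picked index 1: u0 ∈ [1/95, 47/190)
j=3 picked index 1: u0 ∈ [-17/190, 14/95)
j=4 picked index 1: u0 ∈ [-18/95, 9/190)
j=5 picked index 2: u0 ∈ [-1/19, 5/38)
j=6 picked index 2: u0 ∈ [-29/190, 3/95)
j=7 picked index 7: u0 ∈ [1/95, 7/190)
j=8 picked index 8: u0 ∈ [-6/95, 33/190)
j=9 picked index 8: u0 ∈ [-31/190, 7/95)
intersection: [1/95, 3/95)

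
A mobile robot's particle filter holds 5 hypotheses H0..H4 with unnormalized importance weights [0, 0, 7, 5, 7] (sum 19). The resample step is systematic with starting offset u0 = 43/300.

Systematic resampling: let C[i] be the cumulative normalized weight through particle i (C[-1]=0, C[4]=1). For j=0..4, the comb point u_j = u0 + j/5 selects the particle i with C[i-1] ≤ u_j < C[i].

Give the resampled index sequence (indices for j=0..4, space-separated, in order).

C = [0, 0, 7/19, 12/19, 1]
j=0: u_0=43/300 ∈ [0, 7/19) → index 2
j=1: u_1=103/300 ∈ [0, 7/19) → index 2
j=2: u_2=163/300 ∈ [7/19, 12/19) → index 3
j=3: u_3=223/300 ∈ [12/19, 1) → index 4
j=4: u_4=283/300 ∈ [12/19, 1) → index 4

2 2 3 4 4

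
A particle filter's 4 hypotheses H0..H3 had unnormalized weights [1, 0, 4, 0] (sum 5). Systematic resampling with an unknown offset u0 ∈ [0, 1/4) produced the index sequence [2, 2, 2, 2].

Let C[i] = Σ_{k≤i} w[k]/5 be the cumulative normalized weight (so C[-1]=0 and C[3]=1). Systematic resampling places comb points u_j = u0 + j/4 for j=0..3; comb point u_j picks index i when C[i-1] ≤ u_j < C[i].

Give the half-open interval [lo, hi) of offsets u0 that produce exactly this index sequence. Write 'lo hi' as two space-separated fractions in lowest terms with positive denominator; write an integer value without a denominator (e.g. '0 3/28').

1/5 1/4

C = [1/5, 1/5, 1, 1]
j=0 picked index 2: u0 ∈ [1/5, 1)
j=1 picked index 2: u0 ∈ [-1/20, 3/4)
j=2 picked index 2: u0 ∈ [-3/10, 1/2)
j=3 picked index 2: u0 ∈ [-11/20, 1/4)
intersection: [1/5, 1/4)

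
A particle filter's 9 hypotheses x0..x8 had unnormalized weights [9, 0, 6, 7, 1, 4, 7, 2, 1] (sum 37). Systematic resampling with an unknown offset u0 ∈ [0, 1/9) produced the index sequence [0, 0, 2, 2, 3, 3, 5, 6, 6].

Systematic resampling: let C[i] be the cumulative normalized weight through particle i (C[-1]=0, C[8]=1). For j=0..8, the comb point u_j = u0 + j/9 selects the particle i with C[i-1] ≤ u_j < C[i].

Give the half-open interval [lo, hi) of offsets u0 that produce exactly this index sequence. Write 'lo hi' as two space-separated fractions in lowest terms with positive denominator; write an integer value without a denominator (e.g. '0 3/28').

C = [9/37, 9/37, 15/37, 22/37, 23/37, 27/37, 34/37, 36/37, 1]
j=0 picked index 0: u0 ∈ [0, 9/37)
j=1 picked index 0: u0 ∈ [-1/9, 44/333)
j=2 picked index 2: u0 ∈ [7/333, 61/333)
j=3 picked index 2: u0 ∈ [-10/111, 8/111)
j=4 picked index 3: u0 ∈ [-13/333, 50/333)
j=5 picked index 3: u0 ∈ [-50/333, 13/333)
j=6 picked index 5: u0 ∈ [-5/111, 7/111)
j=7 picked index 6: u0 ∈ [-16/333, 47/333)
j=8 picked index 6: u0 ∈ [-53/333, 10/333)
intersection: [7/333, 10/333)

7/333 10/333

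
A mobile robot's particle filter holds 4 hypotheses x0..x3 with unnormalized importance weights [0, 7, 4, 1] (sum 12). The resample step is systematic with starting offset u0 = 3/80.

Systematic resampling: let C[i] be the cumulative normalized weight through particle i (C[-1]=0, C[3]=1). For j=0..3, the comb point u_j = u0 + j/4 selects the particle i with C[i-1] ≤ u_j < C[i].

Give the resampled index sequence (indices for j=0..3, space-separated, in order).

1 1 1 2

C = [0, 7/12, 11/12, 1]
j=0: u_0=3/80 ∈ [0, 7/12) → index 1
j=1: u_1=23/80 ∈ [0, 7/12) → index 1
j=2: u_2=43/80 ∈ [0, 7/12) → index 1
j=3: u_3=63/80 ∈ [7/12, 11/12) → index 2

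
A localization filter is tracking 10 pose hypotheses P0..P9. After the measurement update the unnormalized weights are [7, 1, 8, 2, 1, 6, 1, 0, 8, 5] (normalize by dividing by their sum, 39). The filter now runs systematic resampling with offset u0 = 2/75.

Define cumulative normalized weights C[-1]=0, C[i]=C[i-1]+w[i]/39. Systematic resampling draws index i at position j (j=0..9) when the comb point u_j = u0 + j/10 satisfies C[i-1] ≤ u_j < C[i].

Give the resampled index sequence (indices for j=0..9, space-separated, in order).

0 0 2 2 3 5 5 8 8 9

C = [7/39, 8/39, 16/39, 6/13, 19/39, 25/39, 2/3, 2/3, 34/39, 1]
j=0: u_0=2/75 ∈ [0, 7/39) → index 0
j=1: u_1=19/150 ∈ [0, 7/39) → index 0
j=2: u_2=17/75 ∈ [8/39, 16/39) → index 2
j=3: u_3=49/150 ∈ [8/39, 16/39) → index 2
j=4: u_4=32/75 ∈ [16/39, 6/13) → index 3
j=5: u_5=79/150 ∈ [19/39, 25/39) → index 5
j=6: u_6=47/75 ∈ [19/39, 25/39) → index 5
j=7: u_7=109/150 ∈ [2/3, 34/39) → index 8
j=8: u_8=62/75 ∈ [2/3, 34/39) → index 8
j=9: u_9=139/150 ∈ [34/39, 1) → index 9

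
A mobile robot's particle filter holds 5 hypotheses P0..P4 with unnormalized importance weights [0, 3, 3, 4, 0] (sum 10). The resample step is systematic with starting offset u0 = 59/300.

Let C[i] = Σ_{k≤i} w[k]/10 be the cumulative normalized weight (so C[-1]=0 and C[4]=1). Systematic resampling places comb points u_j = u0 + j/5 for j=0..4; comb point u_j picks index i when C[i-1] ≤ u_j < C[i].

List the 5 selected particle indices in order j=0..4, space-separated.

C = [0, 3/10, 3/5, 1, 1]
j=0: u_0=59/300 ∈ [0, 3/10) → index 1
j=1: u_1=119/300 ∈ [3/10, 3/5) → index 2
j=2: u_2=179/300 ∈ [3/10, 3/5) → index 2
j=3: u_3=239/300 ∈ [3/5, 1) → index 3
j=4: u_4=299/300 ∈ [3/5, 1) → index 3

1 2 2 3 3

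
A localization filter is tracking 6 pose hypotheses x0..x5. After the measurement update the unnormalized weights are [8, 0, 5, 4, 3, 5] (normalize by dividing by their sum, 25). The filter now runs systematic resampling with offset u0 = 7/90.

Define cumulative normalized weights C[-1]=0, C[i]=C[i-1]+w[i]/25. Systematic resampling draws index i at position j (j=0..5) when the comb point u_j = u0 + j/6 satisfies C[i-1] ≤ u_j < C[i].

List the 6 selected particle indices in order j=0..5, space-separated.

C = [8/25, 8/25, 13/25, 17/25, 4/5, 1]
j=0: u_0=7/90 ∈ [0, 8/25) → index 0
j=1: u_1=11/45 ∈ [0, 8/25) → index 0
j=2: u_2=37/90 ∈ [8/25, 13/25) → index 2
j=3: u_3=26/45 ∈ [13/25, 17/25) → index 3
j=4: u_4=67/90 ∈ [17/25, 4/5) → index 4
j=5: u_5=41/45 ∈ [4/5, 1) → index 5

0 0 2 3 4 5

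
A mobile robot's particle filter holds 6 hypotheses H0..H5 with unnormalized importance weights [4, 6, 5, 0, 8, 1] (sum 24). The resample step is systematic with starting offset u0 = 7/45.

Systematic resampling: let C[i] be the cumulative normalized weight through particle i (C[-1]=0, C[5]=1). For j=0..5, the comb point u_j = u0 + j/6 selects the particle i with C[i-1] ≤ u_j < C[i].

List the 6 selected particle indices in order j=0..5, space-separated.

C = [1/6, 5/12, 5/8, 5/8, 23/24, 1]
j=0: u_0=7/45 ∈ [0, 1/6) → index 0
j=1: u_1=29/90 ∈ [1/6, 5/12) → index 1
j=2: u_2=22/45 ∈ [5/12, 5/8) → index 2
j=3: u_3=59/90 ∈ [5/8, 23/24) → index 4
j=4: u_4=37/45 ∈ [5/8, 23/24) → index 4
j=5: u_5=89/90 ∈ [23/24, 1) → index 5

0 1 2 4 4 5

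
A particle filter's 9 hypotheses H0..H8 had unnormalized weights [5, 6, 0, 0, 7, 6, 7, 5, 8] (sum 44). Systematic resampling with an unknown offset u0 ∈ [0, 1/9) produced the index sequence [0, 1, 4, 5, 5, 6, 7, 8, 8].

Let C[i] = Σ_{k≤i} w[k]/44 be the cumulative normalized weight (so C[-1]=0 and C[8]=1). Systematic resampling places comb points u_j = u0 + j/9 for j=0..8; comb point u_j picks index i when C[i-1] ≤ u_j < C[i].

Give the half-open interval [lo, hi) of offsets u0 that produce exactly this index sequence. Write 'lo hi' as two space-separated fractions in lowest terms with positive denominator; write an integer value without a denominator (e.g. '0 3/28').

5/66 10/99

C = [5/44, 1/4, 1/4, 1/4, 9/22, 6/11, 31/44, 9/11, 1]
j=0 picked index 0: u0 ∈ [0, 5/44)
j=1 picked index 1: u0 ∈ [1/396, 5/36)
j=2 picked index 4: u0 ∈ [1/36, 37/198)
j=3 picked index 5: u0 ∈ [5/66, 7/33)
j=4 picked index 5: u0 ∈ [-7/198, 10/99)
j=5 picked index 6: u0 ∈ [-1/99, 59/396)
j=6 picked index 7: u0 ∈ [5/132, 5/33)
j=7 picked index 8: u0 ∈ [4/99, 2/9)
j=8 picked index 8: u0 ∈ [-7/99, 1/9)
intersection: [5/66, 10/99)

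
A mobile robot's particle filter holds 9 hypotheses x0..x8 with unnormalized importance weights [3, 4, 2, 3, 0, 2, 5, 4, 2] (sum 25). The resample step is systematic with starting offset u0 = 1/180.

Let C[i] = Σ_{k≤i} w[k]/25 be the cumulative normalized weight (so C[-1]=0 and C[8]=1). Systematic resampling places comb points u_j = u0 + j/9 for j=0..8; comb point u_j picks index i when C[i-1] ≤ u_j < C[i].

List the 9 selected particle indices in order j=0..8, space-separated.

C = [3/25, 7/25, 9/25, 12/25, 12/25, 14/25, 19/25, 23/25, 1]
j=0: u_0=1/180 ∈ [0, 3/25) → index 0
j=1: u_1=7/60 ∈ [0, 3/25) → index 0
j=2: u_2=41/180 ∈ [3/25, 7/25) → index 1
j=3: u_3=61/180 ∈ [7/25, 9/25) → index 2
j=4: u_4=9/20 ∈ [9/25, 12/25) → index 3
j=5: u_5=101/180 ∈ [14/25, 19/25) → index 6
j=6: u_6=121/180 ∈ [14/25, 19/25) → index 6
j=7: u_7=47/60 ∈ [19/25, 23/25) → index 7
j=8: u_8=161/180 ∈ [19/25, 23/25) → index 7

0 0 1 2 3 6 6 7 7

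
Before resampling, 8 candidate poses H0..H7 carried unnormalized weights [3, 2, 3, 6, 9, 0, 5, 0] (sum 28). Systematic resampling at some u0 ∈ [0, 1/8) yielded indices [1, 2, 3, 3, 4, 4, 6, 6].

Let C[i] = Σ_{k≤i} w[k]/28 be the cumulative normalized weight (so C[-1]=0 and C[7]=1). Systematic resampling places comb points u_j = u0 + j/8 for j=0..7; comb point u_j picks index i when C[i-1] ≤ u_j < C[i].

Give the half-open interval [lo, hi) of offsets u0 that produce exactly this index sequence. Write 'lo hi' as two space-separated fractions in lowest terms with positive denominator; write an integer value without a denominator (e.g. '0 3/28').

3/28 1/8

C = [3/28, 5/28, 2/7, 1/2, 23/28, 23/28, 1, 1]
j=0 picked index 1: u0 ∈ [3/28, 5/28)
j=1 picked index 2: u0 ∈ [3/56, 9/56)
j=2 picked index 3: u0 ∈ [1/28, 1/4)
j=3 picked index 3: u0 ∈ [-5/56, 1/8)
j=4 picked index 4: u0 ∈ [0, 9/28)
j=5 picked index 4: u0 ∈ [-1/8, 11/56)
j=6 picked index 6: u0 ∈ [1/14, 1/4)
j=7 picked index 6: u0 ∈ [-3/56, 1/8)
intersection: [3/28, 1/8)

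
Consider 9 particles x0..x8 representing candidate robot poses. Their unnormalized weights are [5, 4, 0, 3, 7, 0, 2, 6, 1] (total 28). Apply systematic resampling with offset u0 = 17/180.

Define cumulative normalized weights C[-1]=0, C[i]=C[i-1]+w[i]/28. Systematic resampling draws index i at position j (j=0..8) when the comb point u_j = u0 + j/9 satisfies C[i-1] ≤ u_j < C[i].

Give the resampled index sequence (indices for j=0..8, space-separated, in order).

C = [5/28, 9/28, 9/28, 3/7, 19/28, 19/28, 3/4, 27/28, 1]
j=0: u_0=17/180 ∈ [0, 5/28) → index 0
j=1: u_1=37/180 ∈ [5/28, 9/28) → index 1
j=2: u_2=19/60 ∈ [5/28, 9/28) → index 1
j=3: u_3=77/180 ∈ [9/28, 3/7) → index 3
j=4: u_4=97/180 ∈ [3/7, 19/28) → index 4
j=5: u_5=13/20 ∈ [3/7, 19/28) → index 4
j=6: u_6=137/180 ∈ [3/4, 27/28) → index 7
j=7: u_7=157/180 ∈ [3/4, 27/28) → index 7
j=8: u_8=59/60 ∈ [27/28, 1) → index 8

0 1 1 3 4 4 7 7 8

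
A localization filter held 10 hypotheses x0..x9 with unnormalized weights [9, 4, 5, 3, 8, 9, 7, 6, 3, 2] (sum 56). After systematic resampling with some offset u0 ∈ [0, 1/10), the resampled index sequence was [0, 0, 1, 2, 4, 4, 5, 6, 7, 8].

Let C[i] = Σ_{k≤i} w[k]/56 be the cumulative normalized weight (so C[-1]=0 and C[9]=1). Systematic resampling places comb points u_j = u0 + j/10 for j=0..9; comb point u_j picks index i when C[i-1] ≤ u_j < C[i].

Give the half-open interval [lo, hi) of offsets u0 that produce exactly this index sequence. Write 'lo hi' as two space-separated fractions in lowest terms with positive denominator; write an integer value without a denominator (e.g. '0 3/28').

C = [9/56, 13/56, 9/28, 3/8, 29/56, 19/28, 45/56, 51/56, 27/28, 1]
j=0 picked index 0: u0 ∈ [0, 9/56)
j=1 picked index 0: u0 ∈ [-1/10, 17/280)
j=2 picked index 1: u0 ∈ [-11/280, 9/280)
j=3 picked index 2: u0 ∈ [-19/280, 3/140)
j=4 picked index 4: u0 ∈ [-1/40, 33/280)
j=5 picked index 4: u0 ∈ [-1/8, 1/56)
j=6 picked index 5: u0 ∈ [-23/280, 11/140)
j=7 picked index 6: u0 ∈ [-3/140, 29/280)
j=8 picked index 7: u0 ∈ [1/280, 31/280)
j=9 picked index 8: u0 ∈ [3/280, 9/140)
intersection: [3/280, 1/56)

3/280 1/56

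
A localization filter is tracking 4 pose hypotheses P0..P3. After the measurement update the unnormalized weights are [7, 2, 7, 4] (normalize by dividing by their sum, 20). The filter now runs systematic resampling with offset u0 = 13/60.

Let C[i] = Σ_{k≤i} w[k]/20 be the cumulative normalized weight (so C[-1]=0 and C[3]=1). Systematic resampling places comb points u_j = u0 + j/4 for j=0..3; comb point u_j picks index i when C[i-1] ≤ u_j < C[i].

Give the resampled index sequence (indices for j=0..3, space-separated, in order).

0 2 2 3

C = [7/20, 9/20, 4/5, 1]
j=0: u_0=13/60 ∈ [0, 7/20) → index 0
j=1: u_1=7/15 ∈ [9/20, 4/5) → index 2
j=2: u_2=43/60 ∈ [9/20, 4/5) → index 2
j=3: u_3=29/30 ∈ [4/5, 1) → index 3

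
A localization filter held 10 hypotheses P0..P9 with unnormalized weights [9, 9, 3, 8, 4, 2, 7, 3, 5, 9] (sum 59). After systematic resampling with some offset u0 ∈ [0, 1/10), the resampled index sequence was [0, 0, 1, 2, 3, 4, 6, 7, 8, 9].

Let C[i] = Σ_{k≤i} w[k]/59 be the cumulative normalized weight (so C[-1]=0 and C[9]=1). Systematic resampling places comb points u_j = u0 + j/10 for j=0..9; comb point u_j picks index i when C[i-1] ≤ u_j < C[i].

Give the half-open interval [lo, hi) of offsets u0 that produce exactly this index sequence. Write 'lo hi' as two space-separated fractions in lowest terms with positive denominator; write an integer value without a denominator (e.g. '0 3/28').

C = [9/59, 18/59, 21/59, 29/59, 33/59, 35/59, 42/59, 45/59, 50/59, 1]
j=0 picked index 0: u0 ∈ [0, 9/59)
j=1 picked index 0: u0 ∈ [-1/10, 31/590)
j=2 picked index 1: u0 ∈ [-14/295, 31/295)
j=3 picked index 2: u0 ∈ [3/590, 33/590)
j=4 picked index 3: u0 ∈ [-13/295, 27/295)
j=5 picked index 4: u0 ∈ [-1/118, 7/118)
j=6 picked index 6: u0 ∈ [-2/295, 33/295)
j=7 picked index 7: u0 ∈ [7/590, 37/590)
j=8 picked index 8: u0 ∈ [-11/295, 14/295)
j=9 picked index 9: u0 ∈ [-31/590, 1/10)
intersection: [7/590, 14/295)

7/590 14/295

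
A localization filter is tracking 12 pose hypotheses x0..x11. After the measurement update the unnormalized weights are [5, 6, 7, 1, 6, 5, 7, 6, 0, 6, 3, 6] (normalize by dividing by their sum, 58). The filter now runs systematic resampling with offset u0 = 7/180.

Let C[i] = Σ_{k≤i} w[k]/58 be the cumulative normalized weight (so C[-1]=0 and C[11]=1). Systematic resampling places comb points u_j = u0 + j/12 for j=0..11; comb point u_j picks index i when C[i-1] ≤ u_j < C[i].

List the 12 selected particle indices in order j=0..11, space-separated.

C = [5/58, 11/58, 9/29, 19/58, 25/58, 15/29, 37/58, 43/58, 43/58, 49/58, 26/29, 1]
j=0: u_0=7/180 ∈ [0, 5/58) → index 0
j=1: u_1=11/90 ∈ [5/58, 11/58) → index 1
j=2: u_2=37/180 ∈ [11/58, 9/29) → index 2
j=3: u_3=13/45 ∈ [11/58, 9/29) → index 2
j=4: u_4=67/180 ∈ [19/58, 25/58) → index 4
j=5: u_5=41/90 ∈ [25/58, 15/29) → index 5
j=6: u_6=97/180 ∈ [15/29, 37/58) → index 6
j=7: u_7=28/45 ∈ [15/29, 37/58) → index 6
j=8: u_8=127/180 ∈ [37/58, 43/58) → index 7
j=9: u_9=71/90 ∈ [43/58, 49/58) → index 9
j=10: u_10=157/180 ∈ [49/58, 26/29) → index 10
j=11: u_11=43/45 ∈ [26/29, 1) → index 11

0 1 2 2 4 5 6 6 7 9 10 11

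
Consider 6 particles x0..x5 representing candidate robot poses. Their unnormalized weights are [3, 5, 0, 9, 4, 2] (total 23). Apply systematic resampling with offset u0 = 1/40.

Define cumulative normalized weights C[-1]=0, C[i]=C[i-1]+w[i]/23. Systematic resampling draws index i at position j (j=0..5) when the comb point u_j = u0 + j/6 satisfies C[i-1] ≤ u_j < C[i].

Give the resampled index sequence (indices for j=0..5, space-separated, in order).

0 1 3 3 3 4

C = [3/23, 8/23, 8/23, 17/23, 21/23, 1]
j=0: u_0=1/40 ∈ [0, 3/23) → index 0
j=1: u_1=23/120 ∈ [3/23, 8/23) → index 1
j=2: u_2=43/120 ∈ [8/23, 17/23) → index 3
j=3: u_3=21/40 ∈ [8/23, 17/23) → index 3
j=4: u_4=83/120 ∈ [8/23, 17/23) → index 3
j=5: u_5=103/120 ∈ [17/23, 21/23) → index 4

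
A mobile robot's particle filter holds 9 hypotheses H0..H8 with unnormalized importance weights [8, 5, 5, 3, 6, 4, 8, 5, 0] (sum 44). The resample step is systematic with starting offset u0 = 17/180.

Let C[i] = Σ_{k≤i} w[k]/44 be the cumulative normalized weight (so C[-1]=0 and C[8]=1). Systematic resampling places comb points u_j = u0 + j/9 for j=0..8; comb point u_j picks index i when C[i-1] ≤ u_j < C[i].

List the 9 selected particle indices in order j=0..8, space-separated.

0 1 2 3 4 5 6 6 7

C = [2/11, 13/44, 9/22, 21/44, 27/44, 31/44, 39/44, 1, 1]
j=0: u_0=17/180 ∈ [0, 2/11) → index 0
j=1: u_1=37/180 ∈ [2/11, 13/44) → index 1
j=2: u_2=19/60 ∈ [13/44, 9/22) → index 2
j=3: u_3=77/180 ∈ [9/22, 21/44) → index 3
j=4: u_4=97/180 ∈ [21/44, 27/44) → index 4
j=5: u_5=13/20 ∈ [27/44, 31/44) → index 5
j=6: u_6=137/180 ∈ [31/44, 39/44) → index 6
j=7: u_7=157/180 ∈ [31/44, 39/44) → index 6
j=8: u_8=59/60 ∈ [39/44, 1) → index 7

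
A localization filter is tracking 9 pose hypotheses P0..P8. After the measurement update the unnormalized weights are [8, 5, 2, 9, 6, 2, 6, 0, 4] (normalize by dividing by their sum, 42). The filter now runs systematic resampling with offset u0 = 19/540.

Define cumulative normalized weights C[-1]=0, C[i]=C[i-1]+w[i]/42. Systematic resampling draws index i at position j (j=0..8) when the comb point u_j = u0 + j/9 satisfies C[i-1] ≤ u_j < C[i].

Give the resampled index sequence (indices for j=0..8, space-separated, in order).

0 0 1 3 3 4 4 6 8

C = [4/21, 13/42, 5/14, 4/7, 5/7, 16/21, 19/21, 19/21, 1]
j=0: u_0=19/540 ∈ [0, 4/21) → index 0
j=1: u_1=79/540 ∈ [0, 4/21) → index 0
j=2: u_2=139/540 ∈ [4/21, 13/42) → index 1
j=3: u_3=199/540 ∈ [5/14, 4/7) → index 3
j=4: u_4=259/540 ∈ [5/14, 4/7) → index 3
j=5: u_5=319/540 ∈ [4/7, 5/7) → index 4
j=6: u_6=379/540 ∈ [4/7, 5/7) → index 4
j=7: u_7=439/540 ∈ [16/21, 19/21) → index 6
j=8: u_8=499/540 ∈ [19/21, 1) → index 8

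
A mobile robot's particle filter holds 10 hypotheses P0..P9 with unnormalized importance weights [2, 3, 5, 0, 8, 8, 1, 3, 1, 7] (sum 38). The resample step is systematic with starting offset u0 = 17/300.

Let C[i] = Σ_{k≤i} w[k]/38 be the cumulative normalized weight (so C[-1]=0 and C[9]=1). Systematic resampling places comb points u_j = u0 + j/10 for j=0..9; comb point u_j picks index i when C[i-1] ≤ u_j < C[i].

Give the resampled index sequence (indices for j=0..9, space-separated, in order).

C = [1/19, 5/38, 5/19, 5/19, 9/19, 13/19, 27/38, 15/19, 31/38, 1]
j=0: u_0=17/300 ∈ [1/19, 5/38) → index 1
j=1: u_1=47/300 ∈ [5/38, 5/19) → index 2
j=2: u_2=77/300 ∈ [5/38, 5/19) → index 2
j=3: u_3=107/300 ∈ [5/19, 9/19) → index 4
j=4: u_4=137/300 ∈ [5/19, 9/19) → index 4
j=5: u_5=167/300 ∈ [9/19, 13/19) → index 5
j=6: u_6=197/300 ∈ [9/19, 13/19) → index 5
j=7: u_7=227/300 ∈ [27/38, 15/19) → index 7
j=8: u_8=257/300 ∈ [31/38, 1) → index 9
j=9: u_9=287/300 ∈ [31/38, 1) → index 9

1 2 2 4 4 5 5 7 9 9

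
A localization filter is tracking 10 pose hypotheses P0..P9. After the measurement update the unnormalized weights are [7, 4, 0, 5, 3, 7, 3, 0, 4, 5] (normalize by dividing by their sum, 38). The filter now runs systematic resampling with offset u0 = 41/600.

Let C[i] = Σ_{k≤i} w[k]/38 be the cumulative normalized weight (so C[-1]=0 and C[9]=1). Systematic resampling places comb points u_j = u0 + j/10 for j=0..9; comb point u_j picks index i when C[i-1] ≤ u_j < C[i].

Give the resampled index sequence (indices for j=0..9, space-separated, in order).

0 0 1 3 4 5 5 8 8 9

C = [7/38, 11/38, 11/38, 8/19, 1/2, 13/19, 29/38, 29/38, 33/38, 1]
j=0: u_0=41/600 ∈ [0, 7/38) → index 0
j=1: u_1=101/600 ∈ [0, 7/38) → index 0
j=2: u_2=161/600 ∈ [7/38, 11/38) → index 1
j=3: u_3=221/600 ∈ [11/38, 8/19) → index 3
j=4: u_4=281/600 ∈ [8/19, 1/2) → index 4
j=5: u_5=341/600 ∈ [1/2, 13/19) → index 5
j=6: u_6=401/600 ∈ [1/2, 13/19) → index 5
j=7: u_7=461/600 ∈ [29/38, 33/38) → index 8
j=8: u_8=521/600 ∈ [29/38, 33/38) → index 8
j=9: u_9=581/600 ∈ [33/38, 1) → index 9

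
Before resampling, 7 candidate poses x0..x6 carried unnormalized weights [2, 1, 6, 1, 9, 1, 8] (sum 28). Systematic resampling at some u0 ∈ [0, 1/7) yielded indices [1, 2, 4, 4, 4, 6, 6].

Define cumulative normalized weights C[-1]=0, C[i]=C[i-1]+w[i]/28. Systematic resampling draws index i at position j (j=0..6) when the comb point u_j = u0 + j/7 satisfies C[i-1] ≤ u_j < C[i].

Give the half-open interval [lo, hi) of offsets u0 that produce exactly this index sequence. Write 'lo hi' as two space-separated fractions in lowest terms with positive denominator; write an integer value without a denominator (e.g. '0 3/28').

C = [1/14, 3/28, 9/28, 5/14, 19/28, 5/7, 1]
j=0 picked index 1: u0 ∈ [1/14, 3/28)
j=1 picked index 2: u0 ∈ [-1/28, 5/28)
j=2 picked index 4: u0 ∈ [1/14, 11/28)
j=3 picked index 4: u0 ∈ [-1/14, 1/4)
j=4 picked index 4: u0 ∈ [-3/14, 3/28)
j=5 picked index 6: u0 ∈ [0, 2/7)
j=6 picked index 6: u0 ∈ [-1/7, 1/7)
intersection: [1/14, 3/28)

1/14 3/28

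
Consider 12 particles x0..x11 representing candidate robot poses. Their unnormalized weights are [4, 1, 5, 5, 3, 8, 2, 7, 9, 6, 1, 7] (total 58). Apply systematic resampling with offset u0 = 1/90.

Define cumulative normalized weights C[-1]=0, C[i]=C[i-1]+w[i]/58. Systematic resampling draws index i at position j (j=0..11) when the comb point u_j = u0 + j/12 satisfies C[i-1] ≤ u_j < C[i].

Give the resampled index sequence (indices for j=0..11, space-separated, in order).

C = [2/29, 5/58, 5/29, 15/58, 9/29, 13/29, 14/29, 35/58, 22/29, 25/29, 51/58, 1]
j=0: u_0=1/90 ∈ [0, 2/29) → index 0
j=1: u_1=17/180 ∈ [5/58, 5/29) → index 2
j=2: u_2=8/45 ∈ [5/29, 15/58) → index 3
j=3: u_3=47/180 ∈ [15/58, 9/29) → index 4
j=4: u_4=31/90 ∈ [9/29, 13/29) → index 5
j=5: u_5=77/180 ∈ [9/29, 13/29) → index 5
j=6: u_6=23/45 ∈ [14/29, 35/58) → index 7
j=7: u_7=107/180 ∈ [14/29, 35/58) → index 7
j=8: u_8=61/90 ∈ [35/58, 22/29) → index 8
j=9: u_9=137/180 ∈ [22/29, 25/29) → index 9
j=10: u_10=38/45 ∈ [22/29, 25/29) → index 9
j=11: u_11=167/180 ∈ [51/58, 1) → index 11

0 2 3 4 5 5 7 7 8 9 9 11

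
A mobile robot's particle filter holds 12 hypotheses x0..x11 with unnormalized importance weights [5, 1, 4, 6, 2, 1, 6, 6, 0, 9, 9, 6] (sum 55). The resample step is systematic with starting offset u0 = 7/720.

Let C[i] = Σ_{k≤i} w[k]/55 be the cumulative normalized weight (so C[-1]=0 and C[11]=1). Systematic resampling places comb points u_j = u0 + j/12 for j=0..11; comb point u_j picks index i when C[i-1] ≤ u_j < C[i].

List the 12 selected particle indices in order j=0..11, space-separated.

C = [1/11, 6/55, 2/11, 16/55, 18/55, 19/55, 5/11, 31/55, 31/55, 8/11, 49/55, 1]
j=0: u_0=7/720 ∈ [0, 1/11) → index 0
j=1: u_1=67/720 ∈ [1/11, 6/55) → index 1
j=2: u_2=127/720 ∈ [6/55, 2/11) → index 2
j=3: u_3=187/720 ∈ [2/11, 16/55) → index 3
j=4: u_4=247/720 ∈ [18/55, 19/55) → index 5
j=5: u_5=307/720 ∈ [19/55, 5/11) → index 6
j=6: u_6=367/720 ∈ [5/11, 31/55) → index 7
j=7: u_7=427/720 ∈ [31/55, 8/11) → index 9
j=8: u_8=487/720 ∈ [31/55, 8/11) → index 9
j=9: u_9=547/720 ∈ [8/11, 49/55) → index 10
j=10: u_10=607/720 ∈ [8/11, 49/55) → index 10
j=11: u_11=667/720 ∈ [49/55, 1) → index 11

0 1 2 3 5 6 7 9 9 10 10 11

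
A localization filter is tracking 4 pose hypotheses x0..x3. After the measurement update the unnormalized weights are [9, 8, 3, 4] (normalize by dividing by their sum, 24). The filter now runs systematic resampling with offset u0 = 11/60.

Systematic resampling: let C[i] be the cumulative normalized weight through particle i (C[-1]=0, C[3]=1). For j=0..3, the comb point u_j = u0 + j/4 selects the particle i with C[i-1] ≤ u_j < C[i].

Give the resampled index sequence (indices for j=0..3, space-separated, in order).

C = [3/8, 17/24, 5/6, 1]
j=0: u_0=11/60 ∈ [0, 3/8) → index 0
j=1: u_1=13/30 ∈ [3/8, 17/24) → index 1
j=2: u_2=41/60 ∈ [3/8, 17/24) → index 1
j=3: u_3=14/15 ∈ [5/6, 1) → index 3

0 1 1 3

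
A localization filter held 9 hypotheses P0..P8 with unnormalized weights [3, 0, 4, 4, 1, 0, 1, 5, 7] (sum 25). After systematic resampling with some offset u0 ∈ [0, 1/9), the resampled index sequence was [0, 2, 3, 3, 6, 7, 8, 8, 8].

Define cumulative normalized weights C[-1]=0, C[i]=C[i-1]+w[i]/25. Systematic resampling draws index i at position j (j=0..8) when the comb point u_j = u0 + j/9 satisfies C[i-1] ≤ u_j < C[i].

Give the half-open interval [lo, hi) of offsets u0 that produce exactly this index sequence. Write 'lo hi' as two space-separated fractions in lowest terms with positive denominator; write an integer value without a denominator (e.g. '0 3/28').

C = [3/25, 3/25, 7/25, 11/25, 12/25, 12/25, 13/25, 18/25, 1]
j=0 picked index 0: u0 ∈ [0, 3/25)
j=1 picked index 2: u0 ∈ [2/225, 38/225)
j=2 picked index 3: u0 ∈ [13/225, 49/225)
j=3 picked index 3: u0 ∈ [-4/75, 8/75)
j=4 picked index 6: u0 ∈ [8/225, 17/225)
j=5 picked index 7: u0 ∈ [-8/225, 37/225)
j=6 picked index 8: u0 ∈ [4/75, 1/3)
j=7 picked index 8: u0 ∈ [-13/225, 2/9)
j=8 picked index 8: u0 ∈ [-38/225, 1/9)
intersection: [13/225, 17/225)

13/225 17/225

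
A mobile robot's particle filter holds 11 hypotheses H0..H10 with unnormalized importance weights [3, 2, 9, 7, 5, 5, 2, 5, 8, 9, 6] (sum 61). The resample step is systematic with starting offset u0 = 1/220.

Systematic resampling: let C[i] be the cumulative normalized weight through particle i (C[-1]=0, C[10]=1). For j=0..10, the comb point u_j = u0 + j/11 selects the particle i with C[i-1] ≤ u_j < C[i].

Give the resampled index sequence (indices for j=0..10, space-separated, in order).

C = [3/61, 5/61, 14/61, 21/61, 26/61, 31/61, 33/61, 38/61, 46/61, 55/61, 1]
j=0: u_0=1/220 ∈ [0, 3/61) → index 0
j=1: u_1=21/220 ∈ [5/61, 14/61) → index 2
j=2: u_2=41/220 ∈ [5/61, 14/61) → index 2
j=3: u_3=61/220 ∈ [14/61, 21/61) → index 3
j=4: u_4=81/220 ∈ [21/61, 26/61) → index 4
j=5: u_5=101/220 ∈ [26/61, 31/61) → index 5
j=6: u_6=11/20 ∈ [33/61, 38/61) → index 7
j=7: u_7=141/220 ∈ [38/61, 46/61) → index 8
j=8: u_8=161/220 ∈ [38/61, 46/61) → index 8
j=9: u_9=181/220 ∈ [46/61, 55/61) → index 9
j=10: u_10=201/220 ∈ [55/61, 1) → index 10

0 2 2 3 4 5 7 8 8 9 10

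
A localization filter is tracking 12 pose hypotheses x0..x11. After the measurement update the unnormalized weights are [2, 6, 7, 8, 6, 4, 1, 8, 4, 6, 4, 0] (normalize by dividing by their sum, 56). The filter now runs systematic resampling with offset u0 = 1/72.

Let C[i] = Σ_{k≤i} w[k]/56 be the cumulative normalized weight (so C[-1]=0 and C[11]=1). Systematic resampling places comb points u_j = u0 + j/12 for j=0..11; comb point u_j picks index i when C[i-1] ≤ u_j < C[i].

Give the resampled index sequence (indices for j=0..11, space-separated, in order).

0 1 2 2 3 4 4 6 7 8 9 10

C = [1/28, 1/7, 15/56, 23/56, 29/56, 33/56, 17/28, 3/4, 23/28, 13/14, 1, 1]
j=0: u_0=1/72 ∈ [0, 1/28) → index 0
j=1: u_1=7/72 ∈ [1/28, 1/7) → index 1
j=2: u_2=13/72 ∈ [1/7, 15/56) → index 2
j=3: u_3=19/72 ∈ [1/7, 15/56) → index 2
j=4: u_4=25/72 ∈ [15/56, 23/56) → index 3
j=5: u_5=31/72 ∈ [23/56, 29/56) → index 4
j=6: u_6=37/72 ∈ [23/56, 29/56) → index 4
j=7: u_7=43/72 ∈ [33/56, 17/28) → index 6
j=8: u_8=49/72 ∈ [17/28, 3/4) → index 7
j=9: u_9=55/72 ∈ [3/4, 23/28) → index 8
j=10: u_10=61/72 ∈ [23/28, 13/14) → index 9
j=11: u_11=67/72 ∈ [13/14, 1) → index 10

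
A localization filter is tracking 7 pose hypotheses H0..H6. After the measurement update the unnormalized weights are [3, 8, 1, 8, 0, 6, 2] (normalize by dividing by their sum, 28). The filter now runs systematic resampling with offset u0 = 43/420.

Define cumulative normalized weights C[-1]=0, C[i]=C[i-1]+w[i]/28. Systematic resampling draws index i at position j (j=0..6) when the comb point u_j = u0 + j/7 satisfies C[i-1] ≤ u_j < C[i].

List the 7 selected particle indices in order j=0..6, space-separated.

C = [3/28, 11/28, 3/7, 5/7, 5/7, 13/14, 1]
j=0: u_0=43/420 ∈ [0, 3/28) → index 0
j=1: u_1=103/420 ∈ [3/28, 11/28) → index 1
j=2: u_2=163/420 ∈ [3/28, 11/28) → index 1
j=3: u_3=223/420 ∈ [3/7, 5/7) → index 3
j=4: u_4=283/420 ∈ [3/7, 5/7) → index 3
j=5: u_5=49/60 ∈ [5/7, 13/14) → index 5
j=6: u_6=403/420 ∈ [13/14, 1) → index 6

0 1 1 3 3 5 6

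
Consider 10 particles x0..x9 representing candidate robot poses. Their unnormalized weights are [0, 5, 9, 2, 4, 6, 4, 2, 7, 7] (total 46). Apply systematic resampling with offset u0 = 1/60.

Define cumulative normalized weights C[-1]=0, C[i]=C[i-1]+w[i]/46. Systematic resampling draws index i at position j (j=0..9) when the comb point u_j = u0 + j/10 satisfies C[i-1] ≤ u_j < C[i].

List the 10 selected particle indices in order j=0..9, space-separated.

1 2 2 3 4 5 6 8 8 9

C = [0, 5/46, 7/23, 8/23, 10/23, 13/23, 15/23, 16/23, 39/46, 1]
j=0: u_0=1/60 ∈ [0, 5/46) → index 1
j=1: u_1=7/60 ∈ [5/46, 7/23) → index 2
j=2: u_2=13/60 ∈ [5/46, 7/23) → index 2
j=3: u_3=19/60 ∈ [7/23, 8/23) → index 3
j=4: u_4=5/12 ∈ [8/23, 10/23) → index 4
j=5: u_5=31/60 ∈ [10/23, 13/23) → index 5
j=6: u_6=37/60 ∈ [13/23, 15/23) → index 6
j=7: u_7=43/60 ∈ [16/23, 39/46) → index 8
j=8: u_8=49/60 ∈ [16/23, 39/46) → index 8
j=9: u_9=11/12 ∈ [39/46, 1) → index 9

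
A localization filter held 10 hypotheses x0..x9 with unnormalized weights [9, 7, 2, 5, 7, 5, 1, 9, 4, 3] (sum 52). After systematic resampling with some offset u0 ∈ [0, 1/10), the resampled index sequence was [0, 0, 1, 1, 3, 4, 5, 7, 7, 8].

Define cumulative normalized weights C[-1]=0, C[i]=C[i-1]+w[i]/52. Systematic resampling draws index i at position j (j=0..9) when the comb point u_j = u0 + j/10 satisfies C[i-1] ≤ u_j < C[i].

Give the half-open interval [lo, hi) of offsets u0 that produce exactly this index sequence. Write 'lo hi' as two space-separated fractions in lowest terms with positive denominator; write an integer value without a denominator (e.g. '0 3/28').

0 1/130

C = [9/52, 4/13, 9/26, 23/52, 15/26, 35/52, 9/13, 45/52, 49/52, 1]
j=0 picked index 0: u0 ∈ [0, 9/52)
j=1 picked index 0: u0 ∈ [-1/10, 19/260)
j=2 picked index 1: u0 ∈ [-7/260, 7/65)
j=3 picked index 1: u0 ∈ [-33/260, 1/130)
j=4 picked index 3: u0 ∈ [-7/130, 11/260)
j=5 picked index 4: u0 ∈ [-3/52, 1/13)
j=6 picked index 5: u0 ∈ [-3/130, 19/260)
j=7 picked index 7: u0 ∈ [-1/130, 43/260)
j=8 picked index 7: u0 ∈ [-7/65, 17/260)
j=9 picked index 8: u0 ∈ [-9/260, 11/260)
intersection: [0, 1/130)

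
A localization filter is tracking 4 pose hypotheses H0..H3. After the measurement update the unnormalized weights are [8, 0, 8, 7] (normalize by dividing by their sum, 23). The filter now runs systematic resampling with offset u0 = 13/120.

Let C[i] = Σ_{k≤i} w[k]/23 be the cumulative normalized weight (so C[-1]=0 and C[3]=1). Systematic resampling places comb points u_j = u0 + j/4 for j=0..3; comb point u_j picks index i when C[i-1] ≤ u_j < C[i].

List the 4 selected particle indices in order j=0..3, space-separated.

0 2 2 3

C = [8/23, 8/23, 16/23, 1]
j=0: u_0=13/120 ∈ [0, 8/23) → index 0
j=1: u_1=43/120 ∈ [8/23, 16/23) → index 2
j=2: u_2=73/120 ∈ [8/23, 16/23) → index 2
j=3: u_3=103/120 ∈ [16/23, 1) → index 3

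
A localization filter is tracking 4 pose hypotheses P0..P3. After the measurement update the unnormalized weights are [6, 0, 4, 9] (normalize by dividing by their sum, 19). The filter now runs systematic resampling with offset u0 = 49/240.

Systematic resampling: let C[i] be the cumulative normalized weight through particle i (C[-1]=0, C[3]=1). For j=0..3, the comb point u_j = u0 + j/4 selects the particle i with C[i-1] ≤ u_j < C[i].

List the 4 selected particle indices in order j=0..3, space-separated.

0 2 3 3

C = [6/19, 6/19, 10/19, 1]
j=0: u_0=49/240 ∈ [0, 6/19) → index 0
j=1: u_1=109/240 ∈ [6/19, 10/19) → index 2
j=2: u_2=169/240 ∈ [10/19, 1) → index 3
j=3: u_3=229/240 ∈ [10/19, 1) → index 3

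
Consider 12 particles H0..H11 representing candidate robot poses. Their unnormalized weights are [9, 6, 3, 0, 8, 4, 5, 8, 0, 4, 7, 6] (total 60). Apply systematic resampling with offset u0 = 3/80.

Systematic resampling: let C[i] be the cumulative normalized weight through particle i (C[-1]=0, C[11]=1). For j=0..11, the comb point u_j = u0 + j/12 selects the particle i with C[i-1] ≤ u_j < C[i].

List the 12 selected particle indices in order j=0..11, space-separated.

C = [3/20, 1/4, 3/10, 3/10, 13/30, 1/2, 7/12, 43/60, 43/60, 47/60, 9/10, 1]
j=0: u_0=3/80 ∈ [0, 3/20) → index 0
j=1: u_1=29/240 ∈ [0, 3/20) → index 0
j=2: u_2=49/240 ∈ [3/20, 1/4) → index 1
j=3: u_3=23/80 ∈ [1/4, 3/10) → index 2
j=4: u_4=89/240 ∈ [3/10, 13/30) → index 4
j=5: u_5=109/240 ∈ [13/30, 1/2) → index 5
j=6: u_6=43/80 ∈ [1/2, 7/12) → index 6
j=7: u_7=149/240 ∈ [7/12, 43/60) → index 7
j=8: u_8=169/240 ∈ [7/12, 43/60) → index 7
j=9: u_9=63/80 ∈ [47/60, 9/10) → index 10
j=10: u_10=209/240 ∈ [47/60, 9/10) → index 10
j=11: u_11=229/240 ∈ [9/10, 1) → index 11

0 0 1 2 4 5 6 7 7 10 10 11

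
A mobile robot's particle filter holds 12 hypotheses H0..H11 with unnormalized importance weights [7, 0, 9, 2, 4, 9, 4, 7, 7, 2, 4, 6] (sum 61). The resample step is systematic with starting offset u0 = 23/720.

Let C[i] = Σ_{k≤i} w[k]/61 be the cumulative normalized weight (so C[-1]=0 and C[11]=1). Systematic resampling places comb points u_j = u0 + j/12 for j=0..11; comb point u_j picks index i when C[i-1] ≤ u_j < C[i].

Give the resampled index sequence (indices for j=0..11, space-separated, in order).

0 2 2 3 5 5 6 7 8 8 10 11

C = [7/61, 7/61, 16/61, 18/61, 22/61, 31/61, 35/61, 42/61, 49/61, 51/61, 55/61, 1]
j=0: u_0=23/720 ∈ [0, 7/61) → index 0
j=1: u_1=83/720 ∈ [7/61, 16/61) → index 2
j=2: u_2=143/720 ∈ [7/61, 16/61) → index 2
j=3: u_3=203/720 ∈ [16/61, 18/61) → index 3
j=4: u_4=263/720 ∈ [22/61, 31/61) → index 5
j=5: u_5=323/720 ∈ [22/61, 31/61) → index 5
j=6: u_6=383/720 ∈ [31/61, 35/61) → index 6
j=7: u_7=443/720 ∈ [35/61, 42/61) → index 7
j=8: u_8=503/720 ∈ [42/61, 49/61) → index 8
j=9: u_9=563/720 ∈ [42/61, 49/61) → index 8
j=10: u_10=623/720 ∈ [51/61, 55/61) → index 10
j=11: u_11=683/720 ∈ [55/61, 1) → index 11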